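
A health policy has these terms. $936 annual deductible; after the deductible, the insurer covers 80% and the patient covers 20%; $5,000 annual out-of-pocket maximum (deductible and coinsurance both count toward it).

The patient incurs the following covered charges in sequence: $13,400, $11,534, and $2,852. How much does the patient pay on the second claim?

$1,571.20

#1 ($13,400): deductible takes $936, $12,464 remains; coinsurance $12,464 × 20% = $2,492.80. Patient owes $3,428.80 (running OOP $3,428.80).
#2 ($11,534): deductible met; 20% of $11,534 = $2,306.80. Adding that to $3,428.80 gives $5,735.60, past the $5,000 cap; patient pays only $5,000 − $3,428.80 = $1,571.20.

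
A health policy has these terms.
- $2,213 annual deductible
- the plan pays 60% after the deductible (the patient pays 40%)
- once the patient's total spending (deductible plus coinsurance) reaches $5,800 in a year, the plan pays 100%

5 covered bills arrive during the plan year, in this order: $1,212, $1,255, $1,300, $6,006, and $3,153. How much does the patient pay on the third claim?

Bill 1, $1,212: all of it applies to the deductible. Patient pays $1,212; OOP now $1,212.
Bill 2, $1,255: $1,001 to deductible, leaving $254; 40% of $254 = $101.60. Cost to patient: $1,102.60. OOP to date $2,314.60.
Bill 3, $1,300: deductible met; 40% of $1,300 = $520. Cost to patient: $520. OOP to date $2,834.60.

$520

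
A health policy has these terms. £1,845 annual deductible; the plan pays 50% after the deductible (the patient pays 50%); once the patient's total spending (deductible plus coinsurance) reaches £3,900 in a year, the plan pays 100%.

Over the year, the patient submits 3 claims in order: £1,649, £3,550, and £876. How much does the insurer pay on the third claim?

£498

#1 (£1,649): fully absorbed by the deductible. Cost to patient: £1,649. OOP to date £1,649. Plan pays £1,649 − £1,649 = £0.
#2 (£3,550): deductible takes £196, £3,354 remains; patient's 50% is £1,677. Patient owes £1,873 (running OOP £3,522). Plan pays £3,550 − £1,873 = £1,677.
#3 (£876): 50% coinsurance on £876 = £438. That would push OOP to £3,960, over the £3,900 cap, so patient pays £3,900 − £3,522 = £378. Plan pays £876 − £378 = £498.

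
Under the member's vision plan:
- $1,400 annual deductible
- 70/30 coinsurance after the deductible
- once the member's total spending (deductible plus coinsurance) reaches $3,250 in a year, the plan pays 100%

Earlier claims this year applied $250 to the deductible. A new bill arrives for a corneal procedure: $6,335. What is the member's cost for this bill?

$2,705.50

Deductible still to meet: $1,400 − $250 = $1,150.
The remaining $5,185 (= $6,335 − $1,150) moves to coinsurance.
Coinsurance: $5,185 × 30% = $1,555.50.
That puts the member's cost at $1,150 + $1,555.50 = $2,705.50 before any cap.
Total out-of-pocket so far would be $250 + $2,705.50 = $2,955.50, below the $3,250 cap — no reduction.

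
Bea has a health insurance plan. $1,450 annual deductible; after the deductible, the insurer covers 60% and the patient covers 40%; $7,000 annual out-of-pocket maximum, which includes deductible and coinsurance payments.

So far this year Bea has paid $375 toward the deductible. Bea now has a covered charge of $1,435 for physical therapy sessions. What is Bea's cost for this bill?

Deductible still to meet: $1,450 − $375 = $1,075.
After the $1,075 deductible portion, $1,435 − $1,075 = $360 is subject to coinsurance.
Patient's 40% share of $360 is $144.
That puts the patient's cost at $1,075 + $144 = $1,219 before any cap.
Year-to-date out-of-pocket becomes $375 + $1,219 = $1,594, still under the $7,000 maximum, so no cap applies.

$1,219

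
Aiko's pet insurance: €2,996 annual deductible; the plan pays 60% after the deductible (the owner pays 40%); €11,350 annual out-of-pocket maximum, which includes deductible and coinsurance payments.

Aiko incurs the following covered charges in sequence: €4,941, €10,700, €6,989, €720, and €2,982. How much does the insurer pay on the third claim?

Claim 1 — €4,941: €2,996 finishes the deductible; €1,945 goes to coinsurance; 40% of €1,945 = €778. Owner owes €3,774 (running OOP €3,774). Plan pays €4,941 − €3,774 = €1,167.
Claim 2 — €10,700: 40% coinsurance on €10,700 = €4,280. Owner owes €4,280 (running OOP €8,054). Plan pays €10,700 − €4,280 = €6,420.
Claim 3 — €6,989: deductible met; 40% of €6,989 = €2,795.60. Owner pays €2,795.60; OOP now €10,849.60. Plan pays €6,989 − €2,795.60 = €4,193.40.

€4,193.40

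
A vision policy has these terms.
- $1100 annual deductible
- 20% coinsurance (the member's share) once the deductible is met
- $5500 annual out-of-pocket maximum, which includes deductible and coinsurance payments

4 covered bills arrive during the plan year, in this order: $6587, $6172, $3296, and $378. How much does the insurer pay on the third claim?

$2636.80

Bill 1, $6587: $1100 to deductible, leaving $5487; 20% of $5487 = $1097.40. Cost to member: $2197.40. OOP to date $2197.40. Insurer: $6587 − $2197.40 = $4389.60.
Bill 2, $6172: deductible already satisfied, so member's share is 20% × $6172 = $1234.40. Cost to member: $1234.40. OOP to date $3431.80. Insurer: $6172 − $1234.40 = $4937.60.
Bill 3, $3296: 20% coinsurance on $3296 = $659.20. Member owes $659.20 (running OOP $4091). Plan pays $3296 − $659.20 = $2636.80.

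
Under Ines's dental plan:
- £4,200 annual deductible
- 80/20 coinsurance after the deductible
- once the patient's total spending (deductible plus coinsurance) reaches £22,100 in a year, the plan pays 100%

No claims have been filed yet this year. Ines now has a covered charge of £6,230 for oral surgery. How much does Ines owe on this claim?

The full £4,200 deductible is still open; £4,200 of this bill applies to it.
That leaves £6,230 − £4,200 = £2,030 for coinsurance.
20% of £2,030 = £406 falls to the patient.
That puts the patient's cost at £4,200 + £406 = £4,606 before any cap.
Cumulative spending £0 + £4,606 = £4,606 stays under the £22,100 maximum.

£4,606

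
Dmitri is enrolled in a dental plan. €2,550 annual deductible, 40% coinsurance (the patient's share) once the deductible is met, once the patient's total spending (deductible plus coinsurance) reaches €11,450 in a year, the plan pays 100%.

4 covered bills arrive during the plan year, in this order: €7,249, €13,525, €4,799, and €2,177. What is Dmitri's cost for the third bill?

€1,610.40

Claim 1 — €7,249: deductible takes €2,550, €4,699 remains; 40% of €4,699 = €1,879.60. Patient owes €4,429.60 (running OOP €4,429.60).
Claim 2 — €13,525: deductible already satisfied, so patient's share is 40% × €13,525 = €5,410. Cost to patient: €5,410. OOP to date €9,839.60.
Claim 3 — €4,799: 40% coinsurance on €4,799 = €1,919.60. That would push OOP to €11,759.20, over the €11,450 cap, so patient pays €11,450 − €9,839.60 = €1,610.40.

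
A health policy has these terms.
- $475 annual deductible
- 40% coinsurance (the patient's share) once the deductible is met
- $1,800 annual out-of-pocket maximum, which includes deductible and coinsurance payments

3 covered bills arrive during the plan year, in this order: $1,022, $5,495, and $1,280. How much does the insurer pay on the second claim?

$4,388.80

Claim 1 ($1,022): $475 finishes the deductible; $547 goes to coinsurance; 40% of $547 = $218.80. Patient pays $693.80; OOP now $693.80. Insurer: $1,022 − $693.80 = $328.20.
Claim 2 ($5,495): deductible met; 40% of $5,495 = $2,198. OOP would hit $2,891.80 > $1,800, so the cap limits the patient to $1,800 − $693.80 = $1,106.20. Plan pays $5,495 − $1,106.20 = $4,388.80.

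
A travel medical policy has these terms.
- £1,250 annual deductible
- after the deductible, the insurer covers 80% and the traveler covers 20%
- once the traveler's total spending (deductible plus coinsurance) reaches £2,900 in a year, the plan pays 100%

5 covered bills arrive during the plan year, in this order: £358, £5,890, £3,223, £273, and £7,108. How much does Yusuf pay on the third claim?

£644.60

Bill 1, £358: all of it applies to the deductible. Cost to traveler: £358. OOP to date £358.
Bill 2, £5,890: deductible takes £892, £4,998 remains; coinsurance £4,998 × 20% = £999.60. Traveler pays £1,891.60; OOP now £2,249.60.
Bill 3, £3,223: deductible already satisfied, so traveler's share is 20% × £3,223 = £644.60. Cost to traveler: £644.60. OOP to date £2,894.20.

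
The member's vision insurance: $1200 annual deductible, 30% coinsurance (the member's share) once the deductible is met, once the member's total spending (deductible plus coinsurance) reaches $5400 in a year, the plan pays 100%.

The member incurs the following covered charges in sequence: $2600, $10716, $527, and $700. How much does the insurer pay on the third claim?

$368.90

Claim 1 ($2600): $1200 finishes the deductible; $1400 goes to coinsurance; member's 30% is $420. Cost to member: $1620. OOP to date $1620. Plan pays $2600 − $1620 = $980.
Claim 2 ($10716): 30% coinsurance on $10716 = $3214.80. Member pays $3214.80; OOP now $4834.80. Plan pays $10716 − $3214.80 = $7501.20.
Claim 3 ($527): deductible already satisfied, so member's share is 30% × $527 = $158.10. Member owes $158.10 (running OOP $4992.90). Insurer: $527 − $158.10 = $368.90.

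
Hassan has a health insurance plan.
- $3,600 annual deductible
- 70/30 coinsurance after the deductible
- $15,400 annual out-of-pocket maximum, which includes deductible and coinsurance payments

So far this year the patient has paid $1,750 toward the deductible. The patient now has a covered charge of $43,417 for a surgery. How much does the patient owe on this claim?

$13,650

$1,750 of the $3,600 deductible is already met, leaving $1,850.
After the $1,850 deductible portion, $43,417 − $1,850 = $41,567 is subject to coinsurance.
Patient's 30% share of $41,567 is $12,470.10.
Patient responsibility before any cap: $1,850 + $12,470.10 = $14,320.10.
That would bring total out-of-pocket to $16,070.10, past the $15,400 cap. The patient is capped at $15,400 − $1,750 = $13,650 on this claim.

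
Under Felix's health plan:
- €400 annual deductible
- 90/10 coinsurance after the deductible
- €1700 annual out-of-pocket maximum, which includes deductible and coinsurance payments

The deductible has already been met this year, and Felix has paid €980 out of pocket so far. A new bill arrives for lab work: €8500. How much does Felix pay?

The deductible is already satisfied, so the full bill goes to coinsurance.
Patient's 10% share of €8500 is €850.
Adding €850 to the €980 already spent would give €1830, which exceeds the €1700 cap; the patient pays just €1700 − €980 = €720.

€720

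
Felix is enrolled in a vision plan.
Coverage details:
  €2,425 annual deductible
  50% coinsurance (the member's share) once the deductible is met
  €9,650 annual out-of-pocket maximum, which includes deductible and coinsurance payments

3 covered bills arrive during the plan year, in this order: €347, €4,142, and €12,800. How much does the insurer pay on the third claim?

#1 (€347): all of it applies to the deductible. Member pays €347; OOP now €347. Plan pays €347 − €347 = €0.
#2 (€4,142): €2,078 finishes the deductible; €2,064 goes to coinsurance; 50% of €2,064 = €1,032. Member pays €3,110; OOP now €3,457. Insurer: €4,142 − €3,110 = €1,032.
#3 (€12,800): 50% coinsurance on €12,800 = €6,400. Adding that to €3,457 gives €9,857, past the €9,650 cap; member pays only €9,650 − €3,457 = €6,193. Insurer: €12,800 − €6,193 = €6,607.

€6,607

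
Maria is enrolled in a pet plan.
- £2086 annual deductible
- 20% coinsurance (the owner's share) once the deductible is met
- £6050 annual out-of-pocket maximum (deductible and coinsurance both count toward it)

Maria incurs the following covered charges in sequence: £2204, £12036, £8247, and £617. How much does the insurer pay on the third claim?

£6713.80

Claim 1 — £2204: £2086 to deductible, leaving £118; 20% of £118 = £23.60. Owner owes £2109.60 (running OOP £2109.60). Insurer: £2204 − £2109.60 = £94.40.
Claim 2 — £12036: deductible already satisfied, so owner's share is 20% × £12036 = £2407.20. Owner pays £2407.20; OOP now £4516.80. Plan pays £12036 − £2407.20 = £9628.80.
Claim 3 — £8247: deductible met; 20% of £8247 = £1649.40. That would push OOP to £6166.20, over the £6050 cap, so owner pays £6050 − £4516.80 = £1533.20. Insurer: £8247 − £1533.20 = £6713.80.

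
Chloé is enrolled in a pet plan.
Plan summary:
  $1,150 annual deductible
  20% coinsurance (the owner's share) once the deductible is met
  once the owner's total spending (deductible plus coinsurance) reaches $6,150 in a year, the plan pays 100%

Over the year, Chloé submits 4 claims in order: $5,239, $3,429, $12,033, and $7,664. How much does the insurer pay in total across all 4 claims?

Claim 1 — $5,239: deductible takes $1,150, $4,089 remains; coinsurance $4,089 × 20% = $817.80. Owner owes $1,967.80 (running OOP $1,967.80). Insurer: $5,239 − $1,967.80 = $3,271.20.
Claim 2 — $3,429: deductible already satisfied, so owner's share is 20% × $3,429 = $685.80. Owner owes $685.80 (running OOP $2,653.60). Insurer: $3,429 − $685.80 = $2,743.20.
Claim 3 — $12,033: deductible met; 20% of $12,033 = $2,406.60. Owner pays $2,406.60; OOP now $5,060.20. Plan pays $12,033 − $2,406.60 = $9,626.40.
Claim 4 — $7,664: 20% coinsurance on $7,664 = $1,532.80. OOP would hit $6,593 > $6,150, so the cap limits the owner to $6,150 − $5,060.20 = $1,089.80. Insurer: $7,664 − $1,089.80 = $6,574.20.
Insurer total: $3,271.20 + $2,743.20 + $9,626.40 + $6,574.20 = $22,215.

$22,215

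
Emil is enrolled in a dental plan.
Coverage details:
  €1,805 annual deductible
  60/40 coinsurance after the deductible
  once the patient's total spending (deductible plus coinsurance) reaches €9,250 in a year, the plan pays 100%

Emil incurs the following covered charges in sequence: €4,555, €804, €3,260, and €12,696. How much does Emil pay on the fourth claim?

€4,719.40

Bill 1, €4,555: deductible takes €1,805, €2,750 remains; patient's 40% is €1,100. Patient owes €2,905 (running OOP €2,905).
Bill 2, €804: deductible already satisfied, so patient's share is 40% × €804 = €321.60. Cost to patient: €321.60. OOP to date €3,226.60.
Bill 3, €3,260: deductible already satisfied, so patient's share is 40% × €3,260 = €1,304. Patient pays €1,304; OOP now €4,530.60.
Bill 4, €12,696: deductible already satisfied, so patient's share is 40% × €12,696 = €5,078.40. OOP would hit €9,609 > €9,250, so the cap limits the patient to €9,250 − €4,530.60 = €4,719.40.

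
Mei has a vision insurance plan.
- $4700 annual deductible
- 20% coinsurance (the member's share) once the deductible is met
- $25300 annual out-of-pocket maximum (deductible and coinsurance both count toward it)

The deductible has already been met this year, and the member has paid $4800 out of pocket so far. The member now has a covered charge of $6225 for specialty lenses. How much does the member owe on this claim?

$1245

The deductible is already satisfied, so the full bill goes to coinsurance.
Coinsurance: $6225 × 20% = $1245.
Year-to-date out-of-pocket becomes $4800 + $1245 = $6045, still under the $25300 maximum, so no cap applies.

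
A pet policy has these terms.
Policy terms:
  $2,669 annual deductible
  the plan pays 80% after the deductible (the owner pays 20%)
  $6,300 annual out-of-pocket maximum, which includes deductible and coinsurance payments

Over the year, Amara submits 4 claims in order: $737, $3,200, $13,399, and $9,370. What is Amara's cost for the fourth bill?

Claim 1 — $737: fully absorbed by the deductible. Cost to owner: $737. OOP to date $737.
Claim 2 — $3,200: $1,932 finishes the deductible; $1,268 goes to coinsurance; owner's 20% is $253.60. Cost to owner: $2,185.60. OOP to date $2,922.60.
Claim 3 — $13,399: deductible met; 20% of $13,399 = $2,679.80. Cost to owner: $2,679.80. OOP to date $5,602.40.
Claim 4 — $9,370: 20% coinsurance on $9,370 = $1,874. OOP would hit $7,476.40 > $6,300, so the cap limits the owner to $6,300 − $5,602.40 = $697.60.

$697.60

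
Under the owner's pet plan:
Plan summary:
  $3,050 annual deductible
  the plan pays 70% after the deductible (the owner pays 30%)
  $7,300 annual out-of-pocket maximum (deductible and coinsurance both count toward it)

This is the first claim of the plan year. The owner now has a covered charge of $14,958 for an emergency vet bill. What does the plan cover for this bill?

Nothing has been paid toward the $3,050 deductible, so the first $3,050 of this charge is applied there.
That leaves $14,958 − $3,050 = $11,908 for coinsurance.
Owner's 30% share of $11,908 is $3,572.40.
Owner responsibility before any cap: $3,050 + $3,572.40 = $6,622.40.
Cumulative spending $0 + $6,622.40 = $6,622.40 stays under the $7,300 maximum.
The plan picks up $14,958 − $6,622.40 = $8,335.60.

$8,335.60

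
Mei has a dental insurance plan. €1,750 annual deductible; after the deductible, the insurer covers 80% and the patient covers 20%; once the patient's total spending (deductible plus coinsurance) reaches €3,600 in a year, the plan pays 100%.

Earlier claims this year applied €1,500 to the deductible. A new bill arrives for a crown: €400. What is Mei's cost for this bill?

€280

Remaining deductible: €1,750 − €1,500 = €250.
After the €250 deductible portion, €400 − €250 = €150 is subject to coinsurance.
Coinsurance: €150 × 20% = €30.
That puts the patient's cost at €250 + €30 = €280 before any cap.
Cumulative spending €1,500 + €280 = €1,780 stays under the €3,600 maximum.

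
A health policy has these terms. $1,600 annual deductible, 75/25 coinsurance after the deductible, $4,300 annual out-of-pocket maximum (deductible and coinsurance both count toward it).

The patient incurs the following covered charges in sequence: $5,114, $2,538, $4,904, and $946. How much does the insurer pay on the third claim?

$3,717

#1 ($5,114): deductible takes $1,600, $3,514 remains; 25% of $3,514 = $878.50. Patient pays $2,478.50; OOP now $2,478.50. Plan pays $5,114 − $2,478.50 = $2,635.50.
#2 ($2,538): deductible met; 25% of $2,538 = $634.50. Cost to patient: $634.50. OOP to date $3,113. Insurer: $2,538 − $634.50 = $1,903.50.
#3 ($4,904): 25% coinsurance on $4,904 = $1,226. Adding that to $3,113 gives $4,339, past the $4,300 cap; patient pays only $4,300 − $3,113 = $1,187. Plan pays $4,904 − $1,187 = $3,717.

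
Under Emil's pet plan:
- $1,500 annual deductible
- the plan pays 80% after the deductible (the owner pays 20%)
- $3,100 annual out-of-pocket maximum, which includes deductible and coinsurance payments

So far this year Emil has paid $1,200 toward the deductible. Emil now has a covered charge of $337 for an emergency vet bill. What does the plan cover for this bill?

$29.60

$1,200 of the $1,500 deductible is already met, leaving $300.
The remaining $37 (= $337 − $300) moves to coinsurance.
Owner's 20% share of $37 is $7.40.
That puts the owner's cost at $300 + $7.40 = $307.40 before any cap.
Total out-of-pocket so far would be $1,200 + $307.40 = $1,507.40, below the $3,100 cap — no reduction.
The insurer covers the remainder: $337 − $307.40 = $29.60.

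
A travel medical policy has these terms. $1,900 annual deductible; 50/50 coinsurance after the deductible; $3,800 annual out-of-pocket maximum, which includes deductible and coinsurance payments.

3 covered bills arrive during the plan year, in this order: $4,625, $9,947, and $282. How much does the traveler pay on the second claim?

Claim 1 ($4,625): $1,900 to deductible, leaving $2,725; 50% of $2,725 = $1,362.50. Cost to traveler: $3,262.50. OOP to date $3,262.50.
Claim 2 ($9,947): deductible met; 50% of $9,947 = $4,973.50. Adding that to $3,262.50 gives $8,236, past the $3,800 cap; traveler pays only $3,800 − $3,262.50 = $537.50.

$537.50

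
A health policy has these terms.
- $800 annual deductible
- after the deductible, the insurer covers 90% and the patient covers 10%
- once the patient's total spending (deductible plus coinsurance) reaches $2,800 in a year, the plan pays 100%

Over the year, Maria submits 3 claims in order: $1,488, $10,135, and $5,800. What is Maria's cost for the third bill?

$580

Claim 1 — $1,488: $800 finishes the deductible; $688 goes to coinsurance; coinsurance $688 × 10% = $68.80. Patient pays $868.80; OOP now $868.80.
Claim 2 — $10,135: deductible met; 10% of $10,135 = $1,013.50. Patient pays $1,013.50; OOP now $1,882.30.
Claim 3 — $5,800: 10% coinsurance on $5,800 = $580. Patient owes $580 (running OOP $2,462.30).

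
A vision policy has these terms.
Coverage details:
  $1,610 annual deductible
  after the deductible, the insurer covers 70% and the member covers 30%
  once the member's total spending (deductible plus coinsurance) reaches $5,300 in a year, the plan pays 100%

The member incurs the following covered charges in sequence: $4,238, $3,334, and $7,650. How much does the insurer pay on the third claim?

Claim 1 — $4,238: $1,610 finishes the deductible; $2,628 goes to coinsurance; 30% of $2,628 = $788.40. Cost to member: $2,398.40. OOP to date $2,398.40. Plan pays $4,238 − $2,398.40 = $1,839.60.
Claim 2 — $3,334: deductible met; 30% of $3,334 = $1,000.20. Member pays $1,000.20; OOP now $3,398.60. Plan pays $3,334 − $1,000.20 = $2,333.80.
Claim 3 — $7,650: 30% coinsurance on $7,650 = $2,295. OOP would hit $5,693.60 > $5,300, so the cap limits the member to $5,300 − $3,398.60 = $1,901.40. Insurer: $7,650 − $1,901.40 = $5,748.60.

$5,748.60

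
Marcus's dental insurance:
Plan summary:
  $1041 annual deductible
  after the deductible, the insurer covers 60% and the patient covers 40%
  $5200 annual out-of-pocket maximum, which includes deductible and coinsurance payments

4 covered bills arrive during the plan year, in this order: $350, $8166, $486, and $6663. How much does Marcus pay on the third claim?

$194.40

Claim 1 — $350: entire amount goes to the deductible. Patient pays $350; OOP now $350.
Claim 2 — $8166: $691 finishes the deductible; $7475 goes to coinsurance; 40% of $7475 = $2990. Patient pays $3681; OOP now $4031.
Claim 3 — $486: deductible already satisfied, so patient's share is 40% × $486 = $194.40. Patient owes $194.40 (running OOP $4225.40).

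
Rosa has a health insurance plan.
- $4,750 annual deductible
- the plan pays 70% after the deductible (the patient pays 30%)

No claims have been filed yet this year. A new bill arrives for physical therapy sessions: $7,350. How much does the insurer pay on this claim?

$1,820

Nothing has been paid toward the $4,750 deductible, so the first $4,750 of this charge is applied there.
The remaining $2,600 (= $7,350 − $4,750) moves to coinsurance.
Patient's 30% share of $2,600 is $780.
That puts the patient's cost at $4,750 + $780 = $5,530.
The insurer covers the remainder: $7,350 − $5,530 = $1,820.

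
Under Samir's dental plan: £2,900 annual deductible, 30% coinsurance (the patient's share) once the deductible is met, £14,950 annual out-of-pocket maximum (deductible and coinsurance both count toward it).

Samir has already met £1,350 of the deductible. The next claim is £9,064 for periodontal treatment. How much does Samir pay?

Deductible still to meet: £2,900 − £1,350 = £1,550.
That leaves £9,064 − £1,550 = £7,514 for coinsurance.
30% of £7,514 = £2,254.20 falls to the patient.
So the patient owes £1,550 + £2,254.20 = £3,804.20 before any cap.
Total out-of-pocket so far would be £1,350 + £3,804.20 = £5,154.20, below the £14,950 cap — no reduction.

£3,804.20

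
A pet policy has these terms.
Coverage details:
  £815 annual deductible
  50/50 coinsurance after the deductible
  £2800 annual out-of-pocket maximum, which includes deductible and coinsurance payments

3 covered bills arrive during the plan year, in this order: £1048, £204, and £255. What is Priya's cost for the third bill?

£127.50

Claim 1 (£1048): deductible takes £815, £233 remains; owner's 50% is £116.50. Owner pays £931.50; OOP now £931.50.
Claim 2 (£204): deductible already satisfied, so owner's share is 50% × £204 = £102. Owner owes £102 (running OOP £1033.50).
Claim 3 (£255): deductible met; 50% of £255 = £127.50. Owner owes £127.50 (running OOP £1161).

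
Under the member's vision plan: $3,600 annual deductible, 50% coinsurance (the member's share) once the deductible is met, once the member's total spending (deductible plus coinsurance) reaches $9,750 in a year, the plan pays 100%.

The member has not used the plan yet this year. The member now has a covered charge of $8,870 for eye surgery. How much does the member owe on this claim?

$6,235

Deductible not yet touched, so the first $3,600 of the bill goes to the deductible.
After the $3,600 deductible portion, $8,870 − $3,600 = $5,270 is subject to coinsurance.
Member's 50% share of $5,270 is $2,635.
That puts the member's cost at $3,600 + $2,635 = $6,235 before any cap.
Cumulative spending $0 + $6,235 = $6,235 stays under the $9,750 maximum.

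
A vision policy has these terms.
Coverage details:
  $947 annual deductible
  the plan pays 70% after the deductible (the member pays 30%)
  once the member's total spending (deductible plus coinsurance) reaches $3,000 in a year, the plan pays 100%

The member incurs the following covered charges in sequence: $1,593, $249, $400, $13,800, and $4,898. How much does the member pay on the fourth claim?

$1,664.50

Claim 1 ($1,593): $947 finishes the deductible; $646 goes to coinsurance; 30% of $646 = $193.80. Cost to member: $1,140.80. OOP to date $1,140.80.
Claim 2 ($249): deductible met; 30% of $249 = $74.70. Member owes $74.70 (running OOP $1,215.50).
Claim 3 ($400): 30% coinsurance on $400 = $120. Member pays $120; OOP now $1,335.50.
Claim 4 ($13,800): deductible already satisfied, so member's share is 30% × $13,800 = $4,140. Adding that to $1,335.50 gives $5,475.50, past the $3,000 cap; member pays only $3,000 − $1,335.50 = $1,664.50.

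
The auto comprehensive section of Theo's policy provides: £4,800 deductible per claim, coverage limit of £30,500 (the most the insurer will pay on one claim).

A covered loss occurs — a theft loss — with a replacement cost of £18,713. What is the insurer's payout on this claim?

Less the £4,800 deductible: £18,713 − £4,800 = £13,913.
That's under the £30,500 cap, so the insurer reimburses the full £13,913.

£13,913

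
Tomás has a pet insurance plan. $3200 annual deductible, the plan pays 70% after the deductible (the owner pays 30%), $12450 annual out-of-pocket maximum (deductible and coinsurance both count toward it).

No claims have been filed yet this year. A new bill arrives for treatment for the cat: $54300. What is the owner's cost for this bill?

The full $3200 deductible is still open; $3200 of this bill applies to it.
After the $3200 deductible portion, $54300 − $3200 = $51100 is subject to coinsurance.
Coinsurance: $51100 × 30% = $15330.
That puts the owner's cost at $3200 + $15330 = $18530 before any cap.
Adding $18530 to the $0 already spent would give $18530, which exceeds the $12450 cap; the owner pays just $12450 − $0 = $12450.

$12450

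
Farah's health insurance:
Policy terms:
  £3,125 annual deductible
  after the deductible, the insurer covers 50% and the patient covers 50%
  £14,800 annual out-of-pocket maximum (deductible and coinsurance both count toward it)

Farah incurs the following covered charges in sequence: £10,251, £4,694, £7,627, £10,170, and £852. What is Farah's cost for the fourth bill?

£1,951.50

#1 (£10,251): deductible takes £3,125, £7,126 remains; patient's 50% is £3,563. Cost to patient: £6,688. OOP to date £6,688.
#2 (£4,694): deductible already satisfied, so patient's share is 50% × £4,694 = £2,347. Patient owes £2,347 (running OOP £9,035).
#3 (£7,627): deductible met; 50% of £7,627 = £3,813.50. Cost to patient: £3,813.50. OOP to date £12,848.50.
#4 (£10,170): deductible already satisfied, so patient's share is 50% × £10,170 = £5,085. That would push OOP to £17,933.50, over the £14,800 cap, so patient pays £14,800 − £12,848.50 = £1,951.50.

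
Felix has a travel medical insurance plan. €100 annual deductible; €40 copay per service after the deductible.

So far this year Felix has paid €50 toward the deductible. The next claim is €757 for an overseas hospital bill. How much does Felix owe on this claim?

Remaining deductible: €100 − €50 = €50.
That leaves €757 − €50 = €707 for the copay.
Copay on this service: €40.
That puts the traveler's cost at €50 + €40 = €90.

€90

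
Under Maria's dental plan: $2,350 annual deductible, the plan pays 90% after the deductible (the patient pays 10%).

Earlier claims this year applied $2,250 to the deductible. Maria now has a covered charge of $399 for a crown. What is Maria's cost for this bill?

$2,250 of the $2,350 deductible is already met, leaving $100.
The remaining $299 (= $399 − $100) moves to coinsurance.
Patient's 10% share of $299 is $29.90.
That puts the patient's cost at $100 + $29.90 = $129.90.

$129.90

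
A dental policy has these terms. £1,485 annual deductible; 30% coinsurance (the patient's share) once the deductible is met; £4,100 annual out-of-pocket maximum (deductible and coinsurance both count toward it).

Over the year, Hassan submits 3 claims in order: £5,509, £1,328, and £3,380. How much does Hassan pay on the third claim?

£1,009.40

Bill 1, £5,509: £1,485 to deductible, leaving £4,024; 30% of £4,024 = £1,207.20. Cost to patient: £2,692.20. OOP to date £2,692.20.
Bill 2, £1,328: 30% coinsurance on £1,328 = £398.40. Patient owes £398.40 (running OOP £3,090.60).
Bill 3, £3,380: deductible already satisfied, so patient's share is 30% × £3,380 = £1,014. OOP would hit £4,104.60 > £4,100, so the cap limits the patient to £4,100 − £3,090.60 = £1,009.40.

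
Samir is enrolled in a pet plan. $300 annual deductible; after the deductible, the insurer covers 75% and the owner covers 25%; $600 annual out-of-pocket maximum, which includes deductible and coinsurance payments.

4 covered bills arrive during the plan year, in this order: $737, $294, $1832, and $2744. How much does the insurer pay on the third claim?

Claim 1 — $737: deductible takes $300, $437 remains; coinsurance $437 × 25% = $109.25. Owner pays $409.25; OOP now $409.25. Plan pays $737 − $409.25 = $327.75.
Claim 2 — $294: 25% coinsurance on $294 = $73.50. Owner owes $73.50 (running OOP $482.75). Plan pays $294 − $73.50 = $220.50.
Claim 3 — $1832: deductible met; 25% of $1832 = $458. Adding that to $482.75 gives $940.75, past the $600 cap; owner pays only $600 − $482.75 = $117.25. Insurer: $1832 − $117.25 = $1714.75.

$1714.75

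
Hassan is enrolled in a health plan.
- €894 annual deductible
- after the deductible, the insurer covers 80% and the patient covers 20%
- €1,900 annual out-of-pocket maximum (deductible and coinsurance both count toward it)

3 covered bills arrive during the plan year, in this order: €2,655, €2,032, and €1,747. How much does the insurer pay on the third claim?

€1,499.60

Claim 1 (€2,655): €894 to deductible, leaving €1,761; coinsurance €1,761 × 20% = €352.20. Patient owes €1,246.20 (running OOP €1,246.20). Insurer: €2,655 − €1,246.20 = €1,408.80.
Claim 2 (€2,032): deductible already satisfied, so patient's share is 20% × €2,032 = €406.40. Patient owes €406.40 (running OOP €1,652.60). Plan pays €2,032 − €406.40 = €1,625.60.
Claim 3 (€1,747): deductible already satisfied, so patient's share is 20% × €1,747 = €349.40. OOP would hit €2,002 > €1,900, so the cap limits the patient to €1,900 − €1,652.60 = €247.40. Plan pays €1,747 − €247.40 = €1,499.60.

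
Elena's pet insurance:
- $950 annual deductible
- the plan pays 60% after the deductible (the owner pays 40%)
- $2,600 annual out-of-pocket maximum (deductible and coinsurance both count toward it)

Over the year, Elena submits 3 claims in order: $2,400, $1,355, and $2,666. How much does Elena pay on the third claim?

$528

Bill 1, $2,400: $950 finishes the deductible; $1,450 goes to coinsurance; 40% of $1,450 = $580. Cost to owner: $1,530. OOP to date $1,530.
Bill 2, $1,355: deductible met; 40% of $1,355 = $542. Owner owes $542 (running OOP $2,072).
Bill 3, $2,666: 40% coinsurance on $2,666 = $1,066.40. That would push OOP to $3,138.40, over the $2,600 cap, so owner pays $2,600 − $2,072 = $528.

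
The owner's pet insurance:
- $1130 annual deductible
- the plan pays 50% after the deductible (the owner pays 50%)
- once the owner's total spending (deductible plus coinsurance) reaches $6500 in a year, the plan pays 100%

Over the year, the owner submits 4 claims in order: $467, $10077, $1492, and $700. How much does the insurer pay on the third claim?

Bill 1, $467: fully absorbed by the deductible. Owner pays $467; OOP now $467. Plan pays $467 − $467 = $0.
Bill 2, $10077: $663 to deductible, leaving $9414; owner's 50% is $4707. Owner owes $5370 (running OOP $5837). Insurer: $10077 − $5370 = $4707.
Bill 3, $1492: 50% coinsurance on $1492 = $746. That would push OOP to $6583, over the $6500 cap, so owner pays $6500 − $5837 = $663. Insurer: $1492 − $663 = $829.

$829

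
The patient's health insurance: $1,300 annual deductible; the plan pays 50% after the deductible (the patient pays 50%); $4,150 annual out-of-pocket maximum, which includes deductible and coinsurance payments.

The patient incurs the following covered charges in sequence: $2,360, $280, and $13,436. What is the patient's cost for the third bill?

Claim 1 — $2,360: $1,300 finishes the deductible; $1,060 goes to coinsurance; 50% of $1,060 = $530. Patient pays $1,830; OOP now $1,830.
Claim 2 — $280: 50% coinsurance on $280 = $140. Patient owes $140 (running OOP $1,970).
Claim 3 — $13,436: deductible already satisfied, so patient's share is 50% × $13,436 = $6,718. OOP would hit $8,688 > $4,150, so the cap limits the patient to $4,150 − $1,970 = $2,180.

$2,180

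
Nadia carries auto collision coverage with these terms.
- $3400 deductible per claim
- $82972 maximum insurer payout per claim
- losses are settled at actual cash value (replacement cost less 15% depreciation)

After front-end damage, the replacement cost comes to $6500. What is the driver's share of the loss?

$4375

At 15% depreciation, ACV = $6500 − $975 = $5525.
After the deductible, $5525 − $3400 = $2125 remains.
$2125 ≤ $82972, so the limit doesn't bind; insurer pays $2125.
The driver bears the rest of the original loss: $6500 − $2125 = $4375.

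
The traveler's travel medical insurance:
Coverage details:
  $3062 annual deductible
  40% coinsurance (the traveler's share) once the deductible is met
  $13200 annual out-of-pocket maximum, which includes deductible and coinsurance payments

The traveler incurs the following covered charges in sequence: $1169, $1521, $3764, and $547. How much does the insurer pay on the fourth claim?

Bill 1, $1169: all of it applies to the deductible. Traveler owes $1169 (running OOP $1169). Plan pays $1169 − $1169 = $0.
Bill 2, $1521: all of it applies to the deductible. Traveler pays $1521; OOP now $2690. Insurer: $1521 − $1521 = $0.
Bill 3, $3764: $372 finishes the deductible; $3392 goes to coinsurance; coinsurance $3392 × 40% = $1356.80. Traveler pays $1728.80; OOP now $4418.80. Plan pays $3764 − $1728.80 = $2035.20.
Bill 4, $547: 40% coinsurance on $547 = $218.80. Cost to traveler: $218.80. OOP to date $4637.60. Plan pays $547 − $218.80 = $328.20.

$328.20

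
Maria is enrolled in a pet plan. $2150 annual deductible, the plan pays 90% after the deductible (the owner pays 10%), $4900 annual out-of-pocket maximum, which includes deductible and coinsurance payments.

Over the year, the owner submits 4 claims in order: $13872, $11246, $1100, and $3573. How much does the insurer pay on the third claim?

$990

Claim 1 ($13872): $2150 finishes the deductible; $11722 goes to coinsurance; coinsurance $11722 × 10% = $1172.20. Cost to owner: $3322.20. OOP to date $3322.20. Insurer: $13872 − $3322.20 = $10549.80.
Claim 2 ($11246): deductible met; 10% of $11246 = $1124.60. Cost to owner: $1124.60. OOP to date $4446.80. Insurer: $11246 − $1124.60 = $10121.40.
Claim 3 ($1100): deductible already satisfied, so owner's share is 10% × $1100 = $110. Cost to owner: $110. OOP to date $4556.80. Insurer: $1100 − $110 = $990.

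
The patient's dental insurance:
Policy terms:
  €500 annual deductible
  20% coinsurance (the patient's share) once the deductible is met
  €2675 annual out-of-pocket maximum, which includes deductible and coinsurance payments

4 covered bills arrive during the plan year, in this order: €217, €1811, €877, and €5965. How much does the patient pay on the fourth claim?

€1193

Claim 1 — €217: fully absorbed by the deductible. Cost to patient: €217. OOP to date €217.
Claim 2 — €1811: deductible takes €283, €1528 remains; 20% of €1528 = €305.60. Cost to patient: €588.60. OOP to date €805.60.
Claim 3 — €877: 20% coinsurance on €877 = €175.40. Patient owes €175.40 (running OOP €981).
Claim 4 — €5965: 20% coinsurance on €5965 = €1193. Cost to patient: €1193. OOP to date €2174.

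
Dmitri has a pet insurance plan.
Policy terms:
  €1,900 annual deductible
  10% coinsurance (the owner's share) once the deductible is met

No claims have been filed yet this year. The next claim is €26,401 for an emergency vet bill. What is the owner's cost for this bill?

Deductible not yet touched, so the first €1,900 of the bill goes to the deductible.
After the €1,900 deductible portion, €26,401 − €1,900 = €24,501 is subject to coinsurance.
Coinsurance: €24,501 × 10% = €2,450.10.
That puts the owner's cost at €1,900 + €2,450.10 = €4,350.10.

€4,350.10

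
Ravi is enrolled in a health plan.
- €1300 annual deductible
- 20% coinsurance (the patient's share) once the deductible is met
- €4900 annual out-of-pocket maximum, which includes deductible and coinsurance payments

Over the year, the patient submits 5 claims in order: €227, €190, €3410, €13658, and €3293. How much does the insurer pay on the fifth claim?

€2930

#1 (€227): fully absorbed by the deductible. Patient pays €227; OOP now €227. Insurer: €227 − €227 = €0.
#2 (€190): all of it applies to the deductible. Cost to patient: €190. OOP to date €417. Plan pays €190 − €190 = €0.
#3 (€3410): €883 to deductible, leaving €2527; coinsurance €2527 × 20% = €505.40. Patient owes €1388.40 (running OOP €1805.40). Plan pays €3410 − €1388.40 = €2021.60.
#4 (€13658): deductible met; 20% of €13658 = €2731.60. Patient owes €2731.60 (running OOP €4537). Insurer: €13658 − €2731.60 = €10926.40.
#5 (€3293): deductible met; 20% of €3293 = €658.60. Adding that to €4537 gives €5195.60, past the €4900 cap; patient pays only €4900 − €4537 = €363. Plan pays €3293 − €363 = €2930.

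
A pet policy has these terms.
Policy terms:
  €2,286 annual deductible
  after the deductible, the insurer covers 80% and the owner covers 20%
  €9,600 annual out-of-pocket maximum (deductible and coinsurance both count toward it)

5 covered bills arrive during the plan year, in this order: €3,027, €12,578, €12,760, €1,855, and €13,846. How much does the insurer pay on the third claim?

€10,208

Bill 1, €3,027: €2,286 to deductible, leaving €741; 20% of €741 = €148.20. Cost to owner: €2,434.20. OOP to date €2,434.20. Insurer: €3,027 − €2,434.20 = €592.80.
Bill 2, €12,578: deductible already satisfied, so owner's share is 20% × €12,578 = €2,515.60. Owner owes €2,515.60 (running OOP €4,949.80). Plan pays €12,578 − €2,515.60 = €10,062.40.
Bill 3, €12,760: deductible met; 20% of €12,760 = €2,552. Owner pays €2,552; OOP now €7,501.80. Insurer: €12,760 − €2,552 = €10,208.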